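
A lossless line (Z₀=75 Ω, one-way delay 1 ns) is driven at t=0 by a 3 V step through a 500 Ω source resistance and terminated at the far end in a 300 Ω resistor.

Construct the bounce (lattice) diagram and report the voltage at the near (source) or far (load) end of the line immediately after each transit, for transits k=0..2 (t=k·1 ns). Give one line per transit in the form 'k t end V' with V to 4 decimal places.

Γ_L=0.600000, Γ_S=0.739130; launch V₁=3·75/575=0.391304
k=0 src: V=0.3913
k=1 load: inc=0.391304, refl=0.391304·0.600000=0.2348; V=0.000000+0.391304+0.234783=0.6261
k=2 src: inc=0.234783, refl=0.234783·0.739130=0.1735; V=0.391304+0.234783+0.173535=0.7996

0 0 source 0.3913
1 1 load 0.6261
2 2 source 0.7996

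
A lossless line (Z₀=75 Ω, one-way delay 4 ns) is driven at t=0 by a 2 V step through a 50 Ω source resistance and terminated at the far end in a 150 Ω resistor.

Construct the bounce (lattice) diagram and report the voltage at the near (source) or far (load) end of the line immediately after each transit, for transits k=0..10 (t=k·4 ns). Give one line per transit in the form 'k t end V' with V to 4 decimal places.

Γ_L=0.333333, Γ_S=-0.200000; launch V₁=2·75/125=1.200000
k=0 src: V=1.2000
k=1 load: inc=1.200000, refl=1.200000·0.333333=0.4000; V=0.000000+1.200000+0.400000=1.6000
k=2 src: inc=0.400000, refl=0.400000·-0.200000=-0.0800; V=1.200000+0.400000+-0.080000=1.5200
k=3 load: inc=-0.080000, refl=-0.080000·0.333333=-0.0267; V=1.600000+-0.080000+-0.026667=1.4933
k=4 src: inc=-0.026667, refl=-0.026667·-0.200000=0.0053; V=1.520000+-0.026667+0.005333=1.4987
k=5 load: inc=0.005333, refl=0.005333·0.333333=0.0018; V=1.493333+0.005333+0.001778=1.5004
k=6 src: inc=0.001778, refl=0.001778·-0.200000=-0.0004; V=1.498667+0.001778+-0.000356=1.5001
k=7 load: inc=-0.000356, refl=-0.000356·0.333333=-0.0001; V=1.500444+-0.000356+-0.000119=1.5000
k=8 src: inc=-0.000119, refl=-0.000119·-0.200000=0.0000; V=1.500089+-0.000119+0.000024=1.5000
k=9 load: inc=0.000024, refl=0.000024·0.333333=0.0000; V=1.499970+0.000024+0.000008=1.5000
k=10 src: inc=0.000008, refl=0.000008·-0.200000=-0.0000; V=1.499994+0.000008+-0.000002=1.5000

0 0 source 1.2000
1 4 load 1.6000
2 8 source 1.5200
3 12 load 1.4933
4 16 source 1.4987
5 20 load 1.5004
6 24 source 1.5001
7 28 load 1.5000
8 32 source 1.5000
9 36 load 1.5000
10 40 source 1.5000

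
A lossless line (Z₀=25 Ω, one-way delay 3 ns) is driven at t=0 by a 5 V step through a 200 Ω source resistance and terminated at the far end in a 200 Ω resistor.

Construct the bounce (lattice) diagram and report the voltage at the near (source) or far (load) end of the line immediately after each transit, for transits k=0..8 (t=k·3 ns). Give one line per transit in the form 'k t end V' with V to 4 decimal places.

Γ_L=0.777778, Γ_S=0.777778; launch V₁=5·25/225=0.555556
k=0 src: V=0.5556
k=1 load: inc=0.555556, refl=0.555556·0.777778=0.4321; V=0.000000+0.555556+0.432099=0.9877
k=2 src: inc=0.432099, refl=0.432099·0.777778=0.3361; V=0.555556+0.432099+0.336077=1.3237
k=3 load: inc=0.336077, refl=0.336077·0.777778=0.2614; V=0.987654+0.336077+0.261393=1.5851
k=4 src: inc=0.261393, refl=0.261393·0.777778=0.2033; V=1.323731+0.261393+0.203306=1.7884
k=5 load: inc=0.203306, refl=0.203306·0.777778=0.1581; V=1.585124+0.203306+0.158127=1.9466
k=6 src: inc=0.158127, refl=0.158127·0.777778=0.1230; V=1.788430+0.158127+0.122987=2.0695
k=7 load: inc=0.122987, refl=0.122987·0.777778=0.0957; V=1.946557+0.122987+0.095657=2.1652
k=8 src: inc=0.095657, refl=0.095657·0.777778=0.0744; V=2.069544+0.095657+0.074400=2.2396

0 0 source 0.5556
1 3 load 0.9877
2 6 source 1.3237
3 9 load 1.5851
4 12 source 1.7884
5 15 load 1.9466
6 18 source 2.0695
7 21 load 2.1652
8 24 source 2.2396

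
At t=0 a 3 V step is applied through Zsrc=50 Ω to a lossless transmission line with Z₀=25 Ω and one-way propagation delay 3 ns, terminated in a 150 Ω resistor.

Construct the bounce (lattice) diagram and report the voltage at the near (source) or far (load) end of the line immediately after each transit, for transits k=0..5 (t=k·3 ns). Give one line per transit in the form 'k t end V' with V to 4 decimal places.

Γ_L=0.714286, Γ_S=0.333333; launch V₁=3·25/75=1.000000
k=0 src: V=1.0000
k=1 load: inc=1.000000, refl=1.000000·0.714286=0.7143; V=0.000000+1.000000+0.714286=1.7143
k=2 src: inc=0.714286, refl=0.714286·0.333333=0.2381; V=1.000000+0.714286+0.238095=1.9524
k=3 load: inc=0.238095, refl=0.238095·0.714286=0.1701; V=1.714286+0.238095+0.170068=2.1224
k=4 src: inc=0.170068, refl=0.170068·0.333333=0.0567; V=1.952381+0.170068+0.056689=2.1791
k=5 load: inc=0.056689, refl=0.056689·0.714286=0.0405; V=2.122449+0.056689+0.040492=2.2196

0 0 source 1.0000
1 3 load 1.7143
2 6 source 1.9524
3 9 load 2.1224
4 12 source 2.1791
5 15 load 2.2196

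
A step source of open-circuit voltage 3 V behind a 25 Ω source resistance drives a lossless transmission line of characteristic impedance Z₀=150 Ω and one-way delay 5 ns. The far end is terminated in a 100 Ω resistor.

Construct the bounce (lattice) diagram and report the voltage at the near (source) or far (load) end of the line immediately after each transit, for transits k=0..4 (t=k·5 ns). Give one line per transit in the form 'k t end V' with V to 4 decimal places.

Γ_L=-0.200000, Γ_S=-0.714286; launch V₁=3·150/175=2.571429
k=0 src: V=2.5714
k=1 load: inc=2.571429, refl=2.571429·-0.200000=-0.5143; V=0.000000+2.571429+-0.514286=2.0571
k=2 src: inc=-0.514286, refl=-0.514286·-0.714286=0.3673; V=2.571429+-0.514286+0.367347=2.4245
k=3 load: inc=0.367347, refl=0.367347·-0.200000=-0.0735; V=2.057143+0.367347+-0.073469=2.3510
k=4 src: inc=-0.073469, refl=-0.073469·-0.714286=0.0525; V=2.424490+-0.073469+0.052478=2.4035

0 0 source 2.5714
1 5 load 2.0571
2 10 source 2.4245
3 15 load 2.3510
4 20 source 2.4035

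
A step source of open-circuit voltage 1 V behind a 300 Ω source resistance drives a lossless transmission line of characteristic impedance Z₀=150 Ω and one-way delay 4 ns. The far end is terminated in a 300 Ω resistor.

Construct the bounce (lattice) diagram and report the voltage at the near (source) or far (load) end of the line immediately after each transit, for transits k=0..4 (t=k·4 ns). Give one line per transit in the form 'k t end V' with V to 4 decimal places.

Γ_L=0.333333, Γ_S=0.333333; launch V₁=1·150/450=0.333333
k=0 src: V=0.3333
k=1 load: inc=0.333333, refl=0.333333·0.333333=0.1111; V=0.000000+0.333333+0.111111=0.4444
k=2 src: inc=0.111111, refl=0.111111·0.333333=0.0370; V=0.333333+0.111111+0.037037=0.4815
k=3 load: inc=0.037037, refl=0.037037·0.333333=0.0123; V=0.444444+0.037037+0.012346=0.4938
k=4 src: inc=0.012346, refl=0.012346·0.333333=0.0041; V=0.481481+0.012346+0.004115=0.4979

0 0 source 0.3333
1 4 load 0.4444
2 8 source 0.4815
3 12 load 0.4938
4 16 source 0.4979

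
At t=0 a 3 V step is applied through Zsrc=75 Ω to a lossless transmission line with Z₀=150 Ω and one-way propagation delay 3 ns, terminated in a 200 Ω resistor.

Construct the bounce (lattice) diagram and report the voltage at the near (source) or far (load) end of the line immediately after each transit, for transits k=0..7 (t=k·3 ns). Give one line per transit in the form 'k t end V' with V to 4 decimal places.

Γ_L=0.142857, Γ_S=-0.333333; launch V₁=3·150/225=2.000000
k=0 src: V=2.0000
k=1 load: inc=2.000000, refl=2.000000·0.142857=0.2857; V=0.000000+2.000000+0.285714=2.2857
k=2 src: inc=0.285714, refl=0.285714·-0.333333=-0.0952; V=2.000000+0.285714+-0.095238=2.1905
k=3 load: inc=-0.095238, refl=-0.095238·0.142857=-0.0136; V=2.285714+-0.095238+-0.013605=2.1769
k=4 src: inc=-0.013605, refl=-0.013605·-0.333333=0.0045; V=2.190476+-0.013605+0.004535=2.1814
k=5 load: inc=0.004535, refl=0.004535·0.142857=0.0006; V=2.176871+0.004535+0.000648=2.1821
k=6 src: inc=0.000648, refl=0.000648·-0.333333=-0.0002; V=2.181406+0.000648+-0.000216=2.1818
k=7 load: inc=-0.000216, refl=-0.000216·0.142857=-0.0000; V=2.182054+-0.000216+-0.000031=2.1818

0 0 source 2.0000
1 3 load 2.2857
2 6 source 2.1905
3 9 load 2.1769
4 12 source 2.1814
5 15 load 2.1821
6 18 source 2.1818
7 21 load 2.1818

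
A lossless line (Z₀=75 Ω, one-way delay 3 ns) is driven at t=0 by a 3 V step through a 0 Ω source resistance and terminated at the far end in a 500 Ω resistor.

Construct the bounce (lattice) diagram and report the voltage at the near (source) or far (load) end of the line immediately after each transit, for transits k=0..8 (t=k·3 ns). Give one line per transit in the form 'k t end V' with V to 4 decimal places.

0 0 source 3.0000
1 3 load 5.2174
2 6 source 3.0000
3 9 load 1.3611
4 12 source 3.0000
5 15 load 4.2114
6 18 source 3.0000
7 21 load 2.1046
8 24 source 3.0000

Γ_L=0.739130, Γ_S=-1.000000; launch V₁=3·75/75=3.000000
k=0 src: V=3.0000
k=1 load: inc=3.000000, refl=3.000000·0.739130=2.2174; V=0.000000+3.000000+2.217391=5.2174
k=2 src: inc=2.217391, refl=2.217391·-1.000000=-2.2174; V=3.000000+2.217391+-2.217391=3.0000
k=3 load: inc=-2.217391, refl=-2.217391·0.739130=-1.6389; V=5.217391+-2.217391+-1.638941=1.3611
k=4 src: inc=-1.638941, refl=-1.638941·-1.000000=1.6389; V=3.000000+-1.638941+1.638941=3.0000
k=5 load: inc=1.638941, refl=1.638941·0.739130=1.2114; V=1.361059+1.638941+1.211391=4.2114
k=6 src: inc=1.211391, refl=1.211391·-1.000000=-1.2114; V=3.000000+1.211391+-1.211391=3.0000
k=7 load: inc=-1.211391, refl=-1.211391·0.739130=-0.8954; V=4.211391+-1.211391+-0.895376=2.1046
k=8 src: inc=-0.895376, refl=-0.895376·-1.000000=0.8954; V=3.000000+-0.895376+0.895376=3.0000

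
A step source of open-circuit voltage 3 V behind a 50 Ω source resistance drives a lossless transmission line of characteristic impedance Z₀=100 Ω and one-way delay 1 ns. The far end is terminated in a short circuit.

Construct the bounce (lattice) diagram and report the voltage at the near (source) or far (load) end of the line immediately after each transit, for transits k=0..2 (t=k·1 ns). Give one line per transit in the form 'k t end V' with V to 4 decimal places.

Γ_L=-1.000000, Γ_S=-0.333333; launch V₁=3·100/150=2.000000
k=0 src: V=2.0000
k=1 load: inc=2.000000, refl=2.000000·-1.000000=-2.0000; V=0.000000+2.000000+-2.000000=0.0000
k=2 src: inc=-2.000000, refl=-2.000000·-0.333333=0.6667; V=2.000000+-2.000000+0.666667=0.6667

0 0 source 2.0000
1 1 load 0.0000
2 2 source 0.6667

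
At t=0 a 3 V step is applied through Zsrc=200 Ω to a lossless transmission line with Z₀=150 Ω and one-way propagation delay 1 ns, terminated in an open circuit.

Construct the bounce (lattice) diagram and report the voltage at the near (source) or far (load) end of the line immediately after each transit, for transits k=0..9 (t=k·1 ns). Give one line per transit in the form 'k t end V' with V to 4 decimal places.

Γ_L=1.000000, Γ_S=0.142857; launch V₁=3·150/350=1.285714
k=0 src: V=1.2857
k=1 load: inc=1.285714, refl=1.285714·1.000000=1.2857; V=0.000000+1.285714+1.285714=2.5714
k=2 src: inc=1.285714, refl=1.285714·0.142857=0.1837; V=1.285714+1.285714+0.183673=2.7551
k=3 load: inc=0.183673, refl=0.183673·1.000000=0.1837; V=2.571429+0.183673+0.183673=2.9388
k=4 src: inc=0.183673, refl=0.183673·0.142857=0.0262; V=2.755102+0.183673+0.026239=2.9650
k=5 load: inc=0.026239, refl=0.026239·1.000000=0.0262; V=2.938776+0.026239+0.026239=2.9913
k=6 src: inc=0.026239, refl=0.026239·0.142857=0.0037; V=2.965015+0.026239+0.003748=2.9950
k=7 load: inc=0.003748, refl=0.003748·1.000000=0.0037; V=2.991254+0.003748+0.003748=2.9988
k=8 src: inc=0.003748, refl=0.003748·0.142857=0.0005; V=2.995002+0.003748+0.000535=2.9993
k=9 load: inc=0.000535, refl=0.000535·1.000000=0.0005; V=2.998751+0.000535+0.000535=2.9998

0 0 source 1.2857
1 1 load 2.5714
2 2 source 2.7551
3 3 load 2.9388
4 4 source 2.9650
5 5 load 2.9913
6 6 source 2.9950
7 7 load 2.9988
8 8 source 2.9993
9 9 load 2.9998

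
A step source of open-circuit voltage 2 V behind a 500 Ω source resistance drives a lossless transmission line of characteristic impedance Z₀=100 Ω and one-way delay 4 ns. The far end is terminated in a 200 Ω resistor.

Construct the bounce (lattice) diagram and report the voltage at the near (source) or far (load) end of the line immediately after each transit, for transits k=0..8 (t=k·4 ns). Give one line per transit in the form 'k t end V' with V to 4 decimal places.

Γ_L=0.333333, Γ_S=0.666667; launch V₁=2·100/600=0.333333
k=0 src: V=0.3333
k=1 load: inc=0.333333, refl=0.333333·0.333333=0.1111; V=0.000000+0.333333+0.111111=0.4444
k=2 src: inc=0.111111, refl=0.111111·0.666667=0.0741; V=0.333333+0.111111+0.074074=0.5185
k=3 load: inc=0.074074, refl=0.074074·0.333333=0.0247; V=0.444444+0.074074+0.024691=0.5432
k=4 src: inc=0.024691, refl=0.024691·0.666667=0.0165; V=0.518519+0.024691+0.016461=0.5597
k=5 load: inc=0.016461, refl=0.016461·0.333333=0.0055; V=0.543210+0.016461+0.005487=0.5652
k=6 src: inc=0.005487, refl=0.005487·0.666667=0.0037; V=0.559671+0.005487+0.003658=0.5688
k=7 load: inc=0.003658, refl=0.003658·0.333333=0.0012; V=0.565158+0.003658+0.001219=0.5700
k=8 src: inc=0.001219, refl=0.001219·0.666667=0.0008; V=0.568816+0.001219+0.000813=0.5708

0 0 source 0.3333
1 4 load 0.4444
2 8 source 0.5185
3 12 load 0.5432
4 16 source 0.5597
5 20 load 0.5652
6 24 source 0.5688
7 28 load 0.5700
8 32 source 0.5708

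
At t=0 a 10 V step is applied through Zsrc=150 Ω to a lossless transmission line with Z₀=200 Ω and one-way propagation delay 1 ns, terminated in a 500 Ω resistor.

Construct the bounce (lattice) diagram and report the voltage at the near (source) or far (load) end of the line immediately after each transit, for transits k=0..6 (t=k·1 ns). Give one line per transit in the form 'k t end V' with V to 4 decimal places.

0 0 source 5.7143
1 1 load 8.1633
2 2 source 7.8134
3 3 load 7.6635
4 4 source 7.6849
5 5 load 7.6941
6 6 source 7.6928

Γ_L=0.428571, Γ_S=-0.142857; launch V₁=10·200/350=5.714286
k=0 src: V=5.7143
k=1 load: inc=5.714286, refl=5.714286·0.428571=2.4490; V=0.000000+5.714286+2.448980=8.1633
k=2 src: inc=2.448980, refl=2.448980·-0.142857=-0.3499; V=5.714286+2.448980+-0.349854=7.8134
k=3 load: inc=-0.349854, refl=-0.349854·0.428571=-0.1499; V=8.163265+-0.349854+-0.149938=7.6635
k=4 src: inc=-0.149938, refl=-0.149938·-0.142857=0.0214; V=7.813411+-0.149938+0.021420=7.6849
k=5 load: inc=0.021420, refl=0.021420·0.428571=0.0092; V=7.663474+0.021420+0.009180=7.6941
k=6 src: inc=0.009180, refl=0.009180·-0.142857=-0.0013; V=7.684893+0.009180+-0.001311=7.6928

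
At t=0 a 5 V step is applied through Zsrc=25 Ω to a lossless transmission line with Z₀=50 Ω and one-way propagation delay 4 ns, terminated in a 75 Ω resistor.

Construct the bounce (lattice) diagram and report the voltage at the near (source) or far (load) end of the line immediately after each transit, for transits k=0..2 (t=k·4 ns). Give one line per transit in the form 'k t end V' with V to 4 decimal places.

0 0 source 3.3333
1 4 load 4.0000
2 8 source 3.7778

Γ_L=0.200000, Γ_S=-0.333333; launch V₁=5·50/75=3.333333
k=0 src: V=3.3333
k=1 load: inc=3.333333, refl=3.333333·0.200000=0.6667; V=0.000000+3.333333+0.666667=4.0000
k=2 src: inc=0.666667, refl=0.666667·-0.333333=-0.2222; V=3.333333+0.666667+-0.222222=3.7778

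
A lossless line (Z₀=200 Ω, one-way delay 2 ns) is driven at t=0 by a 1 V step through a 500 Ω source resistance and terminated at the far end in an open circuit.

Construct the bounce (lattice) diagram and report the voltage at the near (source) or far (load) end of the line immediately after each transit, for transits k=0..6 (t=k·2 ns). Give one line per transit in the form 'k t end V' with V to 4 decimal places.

Γ_L=1.000000, Γ_S=0.428571; launch V₁=1·200/700=0.285714
k=0 src: V=0.2857
k=1 load: inc=0.285714, refl=0.285714·1.000000=0.2857; V=0.000000+0.285714+0.285714=0.5714
k=2 src: inc=0.285714, refl=0.285714·0.428571=0.1224; V=0.285714+0.285714+0.122449=0.6939
k=3 load: inc=0.122449, refl=0.122449·1.000000=0.1224; V=0.571429+0.122449+0.122449=0.8163
k=4 src: inc=0.122449, refl=0.122449·0.428571=0.0525; V=0.693878+0.122449+0.052478=0.8688
k=5 load: inc=0.052478, refl=0.052478·1.000000=0.0525; V=0.816327+0.052478+0.052478=0.9213
k=6 src: inc=0.052478, refl=0.052478·0.428571=0.0225; V=0.868805+0.052478+0.022491=0.9438

0 0 source 0.2857
1 2 load 0.5714
2 4 source 0.6939
3 6 load 0.8163
4 8 source 0.8688
5 10 load 0.9213
6 12 source 0.9438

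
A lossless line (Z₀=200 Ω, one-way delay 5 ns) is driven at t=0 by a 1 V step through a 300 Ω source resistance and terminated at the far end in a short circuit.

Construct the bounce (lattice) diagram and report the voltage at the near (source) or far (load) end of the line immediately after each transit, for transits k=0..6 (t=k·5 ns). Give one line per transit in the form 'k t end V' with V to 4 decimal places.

0 0 source 0.4000
1 5 load 0.0000
2 10 source -0.0800
3 15 load 0.0000
4 20 source 0.0160
5 25 load 0.0000
6 30 source -0.0032

Γ_L=-1.000000, Γ_S=0.200000; launch V₁=1·200/500=0.400000
k=0 src: V=0.4000
k=1 load: inc=0.400000, refl=0.400000·-1.000000=-0.4000; V=0.000000+0.400000+-0.400000=0.0000
k=2 src: inc=-0.400000, refl=-0.400000·0.200000=-0.0800; V=0.400000+-0.400000+-0.080000=-0.0800
k=3 load: inc=-0.080000, refl=-0.080000·-1.000000=0.0800; V=0.000000+-0.080000+0.080000=0.0000
k=4 src: inc=0.080000, refl=0.080000·0.200000=0.0160; V=-0.080000+0.080000+0.016000=0.0160
k=5 load: inc=0.016000, refl=0.016000·-1.000000=-0.0160; V=0.000000+0.016000+-0.016000=0.0000
k=6 src: inc=-0.016000, refl=-0.016000·0.200000=-0.0032; V=0.016000+-0.016000+-0.003200=-0.0032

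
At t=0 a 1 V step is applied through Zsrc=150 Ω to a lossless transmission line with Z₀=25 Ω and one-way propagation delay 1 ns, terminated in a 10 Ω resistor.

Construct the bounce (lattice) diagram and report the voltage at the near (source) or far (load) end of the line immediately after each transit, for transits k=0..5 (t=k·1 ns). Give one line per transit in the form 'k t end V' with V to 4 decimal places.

Γ_L=-0.428571, Γ_S=0.714286; launch V₁=1·25/175=0.142857
k=0 src: V=0.1429
k=1 load: inc=0.142857, refl=0.142857·-0.428571=-0.0612; V=0.000000+0.142857+-0.061224=0.0816
k=2 src: inc=-0.061224, refl=-0.061224·0.714286=-0.0437; V=0.142857+-0.061224+-0.043732=0.0379
k=3 load: inc=-0.043732, refl=-0.043732·-0.428571=0.0187; V=0.081633+-0.043732+0.018742=0.0566
k=4 src: inc=0.018742, refl=0.018742·0.714286=0.0134; V=0.037901+0.018742+0.013387=0.0700
k=5 load: inc=0.013387, refl=0.013387·-0.428571=-0.0057; V=0.056643+0.013387+-0.005737=0.0643

0 0 source 0.1429
1 1 load 0.0816
2 2 source 0.0379
3 3 load 0.0566
4 4 source 0.0700
5 5 load 0.0643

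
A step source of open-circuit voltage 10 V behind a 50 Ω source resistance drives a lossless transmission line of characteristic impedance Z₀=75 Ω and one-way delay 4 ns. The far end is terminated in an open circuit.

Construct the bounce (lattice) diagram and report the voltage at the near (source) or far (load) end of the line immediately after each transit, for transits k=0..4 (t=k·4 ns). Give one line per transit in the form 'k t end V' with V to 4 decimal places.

Γ_L=1.000000, Γ_S=-0.200000; launch V₁=10·75/125=6.000000
k=0 src: V=6.0000
k=1 load: inc=6.000000, refl=6.000000·1.000000=6.0000; V=0.000000+6.000000+6.000000=12.0000
k=2 src: inc=6.000000, refl=6.000000·-0.200000=-1.2000; V=6.000000+6.000000+-1.200000=10.8000
k=3 load: inc=-1.200000, refl=-1.200000·1.000000=-1.2000; V=12.000000+-1.200000+-1.200000=9.6000
k=4 src: inc=-1.200000, refl=-1.200000·-0.200000=0.2400; V=10.800000+-1.200000+0.240000=9.8400

0 0 source 6.0000
1 4 load 12.0000
2 8 source 10.8000
3 12 load 9.6000
4 16 source 9.8400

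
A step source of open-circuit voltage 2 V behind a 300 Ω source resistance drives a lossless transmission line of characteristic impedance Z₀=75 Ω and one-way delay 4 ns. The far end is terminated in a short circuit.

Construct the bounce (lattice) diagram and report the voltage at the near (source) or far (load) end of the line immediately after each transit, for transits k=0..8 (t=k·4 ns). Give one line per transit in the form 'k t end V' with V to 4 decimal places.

Γ_L=-1.000000, Γ_S=0.600000; launch V₁=2·75/375=0.400000
k=0 src: V=0.4000
k=1 load: inc=0.400000, refl=0.400000·-1.000000=-0.4000; V=0.000000+0.400000+-0.400000=0.0000
k=2 src: inc=-0.400000, refl=-0.400000·0.600000=-0.2400; V=0.400000+-0.400000+-0.240000=-0.2400
k=3 load: inc=-0.240000, refl=-0.240000·-1.000000=0.2400; V=0.000000+-0.240000+0.240000=0.0000
k=4 src: inc=0.240000, refl=0.240000·0.600000=0.1440; V=-0.240000+0.240000+0.144000=0.1440
k=5 load: inc=0.144000, refl=0.144000·-1.000000=-0.1440; V=0.000000+0.144000+-0.144000=0.0000
k=6 src: inc=-0.144000, refl=-0.144000·0.600000=-0.0864; V=0.144000+-0.144000+-0.086400=-0.0864
k=7 load: inc=-0.086400, refl=-0.086400·-1.000000=0.0864; V=0.000000+-0.086400+0.086400=0.0000
k=8 src: inc=0.086400, refl=0.086400·0.600000=0.0518; V=-0.086400+0.086400+0.051840=0.0518

0 0 source 0.4000
1 4 load 0.0000
2 8 source -0.2400
3 12 load 0.0000
4 16 source 0.1440
5 20 load 0.0000
6 24 source -0.0864
7 28 load 0.0000
8 32 source 0.0518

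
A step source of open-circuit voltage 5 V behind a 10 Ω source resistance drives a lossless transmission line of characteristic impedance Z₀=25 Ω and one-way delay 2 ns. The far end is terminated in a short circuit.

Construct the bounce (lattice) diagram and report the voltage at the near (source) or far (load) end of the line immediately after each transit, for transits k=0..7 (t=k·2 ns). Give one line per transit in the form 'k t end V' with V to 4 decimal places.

0 0 source 3.5714
1 2 load 0.0000
2 4 source 1.5306
3 6 load 0.0000
4 8 source 0.6560
5 10 load 0.0000
6 12 source 0.2811
7 14 load 0.0000

Γ_L=-1.000000, Γ_S=-0.428571; launch V₁=5·25/35=3.571429
k=0 src: V=3.5714
k=1 load: inc=3.571429, refl=3.571429·-1.000000=-3.5714; V=0.000000+3.571429+-3.571429=0.0000
k=2 src: inc=-3.571429, refl=-3.571429·-0.428571=1.5306; V=3.571429+-3.571429+1.530612=1.5306
k=3 load: inc=1.530612, refl=1.530612·-1.000000=-1.5306; V=0.000000+1.530612+-1.530612=0.0000
k=4 src: inc=-1.530612, refl=-1.530612·-0.428571=0.6560; V=1.530612+-1.530612+0.655977=0.6560
k=5 load: inc=0.655977, refl=0.655977·-1.000000=-0.6560; V=0.000000+0.655977+-0.655977=0.0000
k=6 src: inc=-0.655977, refl=-0.655977·-0.428571=0.2811; V=0.655977+-0.655977+0.281133=0.2811
k=7 load: inc=0.281133, refl=0.281133·-1.000000=-0.2811; V=0.000000+0.281133+-0.281133=0.0000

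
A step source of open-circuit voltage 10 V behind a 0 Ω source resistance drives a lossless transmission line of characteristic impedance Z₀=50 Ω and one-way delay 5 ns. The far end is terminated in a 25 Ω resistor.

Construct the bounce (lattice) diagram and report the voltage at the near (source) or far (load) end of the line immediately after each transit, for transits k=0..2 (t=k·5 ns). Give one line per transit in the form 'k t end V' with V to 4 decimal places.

Γ_L=-0.333333, Γ_S=-1.000000; launch V₁=10·50/50=10.000000
k=0 src: V=10.0000
k=1 load: inc=10.000000, refl=10.000000·-0.333333=-3.3333; V=0.000000+10.000000+-3.333333=6.6667
k=2 src: inc=-3.333333, refl=-3.333333·-1.000000=3.3333; V=10.000000+-3.333333+3.333333=10.0000

0 0 source 10.0000
1 5 load 6.6667
2 10 source 10.0000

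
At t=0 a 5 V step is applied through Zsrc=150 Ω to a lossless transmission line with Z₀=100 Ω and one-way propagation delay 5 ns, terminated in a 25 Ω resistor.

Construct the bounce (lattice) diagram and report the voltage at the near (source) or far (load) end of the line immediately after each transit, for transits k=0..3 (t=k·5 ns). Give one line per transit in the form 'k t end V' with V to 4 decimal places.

Γ_L=-0.600000, Γ_S=0.200000; launch V₁=5·100/250=2.000000
k=0 src: V=2.0000
k=1 load: inc=2.000000, refl=2.000000·-0.600000=-1.2000; V=0.000000+2.000000+-1.200000=0.8000
k=2 src: inc=-1.200000, refl=-1.200000·0.200000=-0.2400; V=2.000000+-1.200000+-0.240000=0.5600
k=3 load: inc=-0.240000, refl=-0.240000·-0.600000=0.1440; V=0.800000+-0.240000+0.144000=0.7040

0 0 source 2.0000
1 5 load 0.8000
2 10 source 0.5600
3 15 load 0.7040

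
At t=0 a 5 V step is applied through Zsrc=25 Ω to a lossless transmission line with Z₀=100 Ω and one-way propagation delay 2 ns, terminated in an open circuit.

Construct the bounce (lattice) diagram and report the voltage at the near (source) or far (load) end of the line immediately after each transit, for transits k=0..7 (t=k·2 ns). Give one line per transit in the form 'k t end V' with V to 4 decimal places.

Γ_L=1.000000, Γ_S=-0.600000; launch V₁=5·100/125=4.000000
k=0 src: V=4.0000
k=1 load: inc=4.000000, refl=4.000000·1.000000=4.0000; V=0.000000+4.000000+4.000000=8.0000
k=2 src: inc=4.000000, refl=4.000000·-0.600000=-2.4000; V=4.000000+4.000000+-2.400000=5.6000
k=3 load: inc=-2.400000, refl=-2.400000·1.000000=-2.4000; V=8.000000+-2.400000+-2.400000=3.2000
k=4 src: inc=-2.400000, refl=-2.400000·-0.600000=1.4400; V=5.600000+-2.400000+1.440000=4.6400
k=5 load: inc=1.440000, refl=1.440000·1.000000=1.4400; V=3.200000+1.440000+1.440000=6.0800
k=6 src: inc=1.440000, refl=1.440000·-0.600000=-0.8640; V=4.640000+1.440000+-0.864000=5.2160
k=7 load: inc=-0.864000, refl=-0.864000·1.000000=-0.8640; V=6.080000+-0.864000+-0.864000=4.3520

0 0 source 4.0000
1 2 load 8.0000
2 4 source 5.6000
3 6 load 3.2000
4 8 source 4.6400
5 10 load 6.0800
6 12 source 5.2160
7 14 load 4.3520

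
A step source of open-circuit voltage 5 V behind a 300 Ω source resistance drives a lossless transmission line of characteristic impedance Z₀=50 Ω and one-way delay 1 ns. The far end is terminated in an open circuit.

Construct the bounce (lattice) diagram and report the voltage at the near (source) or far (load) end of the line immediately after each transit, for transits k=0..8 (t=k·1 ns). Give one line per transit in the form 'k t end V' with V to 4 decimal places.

0 0 source 0.7143
1 1 load 1.4286
2 2 source 1.9388
3 3 load 2.4490
4 4 source 2.8134
5 5 load 3.1778
6 6 source 3.4382
7 7 load 3.6985
8 8 source 3.8844

Γ_L=1.000000, Γ_S=0.714286; launch V₁=5·50/350=0.714286
k=0 src: V=0.7143
k=1 load: inc=0.714286, refl=0.714286·1.000000=0.7143; V=0.000000+0.714286+0.714286=1.4286
k=2 src: inc=0.714286, refl=0.714286·0.714286=0.5102; V=0.714286+0.714286+0.510204=1.9388
k=3 load: inc=0.510204, refl=0.510204·1.000000=0.5102; V=1.428571+0.510204+0.510204=2.4490
k=4 src: inc=0.510204, refl=0.510204·0.714286=0.3644; V=1.938776+0.510204+0.364431=2.8134
k=5 load: inc=0.364431, refl=0.364431·1.000000=0.3644; V=2.448980+0.364431+0.364431=3.1778
k=6 src: inc=0.364431, refl=0.364431·0.714286=0.2603; V=2.813411+0.364431+0.260308=3.4382
k=7 load: inc=0.260308, refl=0.260308·1.000000=0.2603; V=3.177843+0.260308+0.260308=3.6985
k=8 src: inc=0.260308, refl=0.260308·0.714286=0.1859; V=3.438151+0.260308+0.185934=3.8844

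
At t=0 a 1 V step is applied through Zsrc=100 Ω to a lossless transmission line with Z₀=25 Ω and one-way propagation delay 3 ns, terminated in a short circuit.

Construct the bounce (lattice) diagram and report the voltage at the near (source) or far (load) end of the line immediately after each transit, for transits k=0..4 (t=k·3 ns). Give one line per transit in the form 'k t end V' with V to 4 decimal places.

0 0 source 0.2000
1 3 load 0.0000
2 6 source -0.1200
3 9 load 0.0000
4 12 source 0.0720

Γ_L=-1.000000, Γ_S=0.600000; launch V₁=1·25/125=0.200000
k=0 src: V=0.2000
k=1 load: inc=0.200000, refl=0.200000·-1.000000=-0.2000; V=0.000000+0.200000+-0.200000=0.0000
k=2 src: inc=-0.200000, refl=-0.200000·0.600000=-0.1200; V=0.200000+-0.200000+-0.120000=-0.1200
k=3 load: inc=-0.120000, refl=-0.120000·-1.000000=0.1200; V=0.000000+-0.120000+0.120000=0.0000
k=4 src: inc=0.120000, refl=0.120000·0.600000=0.0720; V=-0.120000+0.120000+0.072000=0.0720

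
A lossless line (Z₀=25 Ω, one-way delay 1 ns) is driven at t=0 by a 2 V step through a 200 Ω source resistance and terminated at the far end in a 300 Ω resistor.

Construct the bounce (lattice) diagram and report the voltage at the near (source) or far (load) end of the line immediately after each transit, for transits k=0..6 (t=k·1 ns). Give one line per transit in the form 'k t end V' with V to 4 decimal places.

0 0 source 0.2222
1 1 load 0.4103
2 2 source 0.5565
3 3 load 0.6803
4 4 source 0.7765
5 5 load 0.8579
6 6 source 0.9213

Γ_L=0.846154, Γ_S=0.777778; launch V₁=2·25/225=0.222222
k=0 src: V=0.2222
k=1 load: inc=0.222222, refl=0.222222·0.846154=0.1880; V=0.000000+0.222222+0.188034=0.4103
k=2 src: inc=0.188034, refl=0.188034·0.777778=0.1462; V=0.222222+0.188034+0.146249=0.5565
k=3 load: inc=0.146249, refl=0.146249·0.846154=0.1237; V=0.410256+0.146249+0.123749=0.6803
k=4 src: inc=0.123749, refl=0.123749·0.777778=0.0962; V=0.556505+0.123749+0.096249=0.7765
k=5 load: inc=0.096249, refl=0.096249·0.846154=0.0814; V=0.680254+0.096249+0.081442=0.8579
k=6 src: inc=0.081442, refl=0.081442·0.777778=0.0633; V=0.776503+0.081442+0.063344=0.9213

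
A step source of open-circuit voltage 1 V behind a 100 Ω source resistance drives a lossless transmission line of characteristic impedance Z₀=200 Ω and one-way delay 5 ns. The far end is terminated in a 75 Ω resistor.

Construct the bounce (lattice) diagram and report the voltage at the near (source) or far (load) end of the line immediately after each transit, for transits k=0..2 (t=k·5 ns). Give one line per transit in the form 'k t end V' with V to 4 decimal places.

Γ_L=-0.454545, Γ_S=-0.333333; launch V₁=1·200/300=0.666667
k=0 src: V=0.6667
k=1 load: inc=0.666667, refl=0.666667·-0.454545=-0.3030; V=0.000000+0.666667+-0.303030=0.3636
k=2 src: inc=-0.303030, refl=-0.303030·-0.333333=0.1010; V=0.666667+-0.303030+0.101010=0.4646

0 0 source 0.6667
1 5 load 0.3636
2 10 source 0.4646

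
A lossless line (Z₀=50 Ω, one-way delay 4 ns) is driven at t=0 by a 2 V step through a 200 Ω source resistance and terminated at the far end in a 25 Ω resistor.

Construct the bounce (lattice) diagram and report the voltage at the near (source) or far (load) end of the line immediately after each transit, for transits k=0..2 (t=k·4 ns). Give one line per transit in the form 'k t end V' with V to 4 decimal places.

Γ_L=-0.333333, Γ_S=0.600000; launch V₁=2·50/250=0.400000
k=0 src: V=0.4000
k=1 load: inc=0.400000, refl=0.400000·-0.333333=-0.1333; V=0.000000+0.400000+-0.133333=0.2667
k=2 src: inc=-0.133333, refl=-0.133333·0.600000=-0.0800; V=0.400000+-0.133333+-0.080000=0.1867

0 0 source 0.4000
1 4 load 0.2667
2 8 source 0.1867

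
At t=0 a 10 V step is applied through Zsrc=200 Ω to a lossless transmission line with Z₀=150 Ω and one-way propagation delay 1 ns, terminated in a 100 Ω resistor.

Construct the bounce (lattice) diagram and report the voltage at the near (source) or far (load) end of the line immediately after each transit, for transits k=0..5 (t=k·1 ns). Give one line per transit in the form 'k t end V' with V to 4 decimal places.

0 0 source 4.2857
1 1 load 3.4286
2 2 source 3.3061
3 3 load 3.3306
4 4 source 3.3341
5 5 load 3.3334

Γ_L=-0.200000, Γ_S=0.142857; launch V₁=10·150/350=4.285714
k=0 src: V=4.2857
k=1 load: inc=4.285714, refl=4.285714·-0.200000=-0.8571; V=0.000000+4.285714+-0.857143=3.4286
k=2 src: inc=-0.857143, refl=-0.857143·0.142857=-0.1224; V=4.285714+-0.857143+-0.122449=3.3061
k=3 load: inc=-0.122449, refl=-0.122449·-0.200000=0.0245; V=3.428571+-0.122449+0.024490=3.3306
k=4 src: inc=0.024490, refl=0.024490·0.142857=0.0035; V=3.306122+0.024490+0.003499=3.3341
k=5 load: inc=0.003499, refl=0.003499·-0.200000=-0.0007; V=3.330612+0.003499+-0.000700=3.3334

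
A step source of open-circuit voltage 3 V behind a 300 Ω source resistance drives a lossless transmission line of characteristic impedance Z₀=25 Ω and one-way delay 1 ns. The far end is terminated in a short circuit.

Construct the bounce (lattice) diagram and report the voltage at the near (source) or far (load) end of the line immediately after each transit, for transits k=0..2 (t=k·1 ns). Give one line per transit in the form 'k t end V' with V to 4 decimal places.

Γ_L=-1.000000, Γ_S=0.846154; launch V₁=3·25/325=0.230769
k=0 src: V=0.2308
k=1 load: inc=0.230769, refl=0.230769·-1.000000=-0.2308; V=0.000000+0.230769+-0.230769=0.0000
k=2 src: inc=-0.230769, refl=-0.230769·0.846154=-0.1953; V=0.230769+-0.230769+-0.195266=-0.1953

0 0 source 0.2308
1 1 load 0.0000
2 2 source -0.1953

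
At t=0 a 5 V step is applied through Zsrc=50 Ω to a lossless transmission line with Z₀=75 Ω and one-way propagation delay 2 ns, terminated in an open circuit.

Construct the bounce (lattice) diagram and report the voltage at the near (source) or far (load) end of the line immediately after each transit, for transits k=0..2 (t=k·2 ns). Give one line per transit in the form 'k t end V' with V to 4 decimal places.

0 0 source 3.0000
1 2 load 6.0000
2 4 source 5.4000

Γ_L=1.000000, Γ_S=-0.200000; launch V₁=5·75/125=3.000000
k=0 src: V=3.0000
k=1 load: inc=3.000000, refl=3.000000·1.000000=3.0000; V=0.000000+3.000000+3.000000=6.0000
k=2 src: inc=3.000000, refl=3.000000·-0.200000=-0.6000; V=3.000000+3.000000+-0.600000=5.4000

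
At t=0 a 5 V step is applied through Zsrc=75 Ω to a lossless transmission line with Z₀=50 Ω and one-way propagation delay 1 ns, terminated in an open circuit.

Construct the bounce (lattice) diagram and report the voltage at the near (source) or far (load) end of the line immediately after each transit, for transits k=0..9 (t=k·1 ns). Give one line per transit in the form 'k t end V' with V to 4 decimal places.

0 0 source 2.0000
1 1 load 4.0000
2 2 source 4.4000
3 3 load 4.8000
4 4 source 4.8800
5 5 load 4.9600
6 6 source 4.9760
7 7 load 4.9920
8 8 source 4.9952
9 9 load 4.9984

Γ_L=1.000000, Γ_S=0.200000; launch V₁=5·50/125=2.000000
k=0 src: V=2.0000
k=1 load: inc=2.000000, refl=2.000000·1.000000=2.0000; V=0.000000+2.000000+2.000000=4.0000
k=2 src: inc=2.000000, refl=2.000000·0.200000=0.4000; V=2.000000+2.000000+0.400000=4.4000
k=3 load: inc=0.400000, refl=0.400000·1.000000=0.4000; V=4.000000+0.400000+0.400000=4.8000
k=4 src: inc=0.400000, refl=0.400000·0.200000=0.0800; V=4.400000+0.400000+0.080000=4.8800
k=5 load: inc=0.080000, refl=0.080000·1.000000=0.0800; V=4.800000+0.080000+0.080000=4.9600
k=6 src: inc=0.080000, refl=0.080000·0.200000=0.0160; V=4.880000+0.080000+0.016000=4.9760
k=7 load: inc=0.016000, refl=0.016000·1.000000=0.0160; V=4.960000+0.016000+0.016000=4.9920
k=8 src: inc=0.016000, refl=0.016000·0.200000=0.0032; V=4.976000+0.016000+0.003200=4.9952
k=9 load: inc=0.003200, refl=0.003200·1.000000=0.0032; V=4.992000+0.003200+0.003200=4.9984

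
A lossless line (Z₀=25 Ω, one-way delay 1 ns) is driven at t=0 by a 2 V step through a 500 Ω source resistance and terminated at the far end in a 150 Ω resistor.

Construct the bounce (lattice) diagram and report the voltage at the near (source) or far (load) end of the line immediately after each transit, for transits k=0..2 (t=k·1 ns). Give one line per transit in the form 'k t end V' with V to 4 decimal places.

0 0 source 0.0952
1 1 load 0.1633
2 2 source 0.2248

Γ_L=0.714286, Γ_S=0.904762; launch V₁=2·25/525=0.095238
k=0 src: V=0.0952
k=1 load: inc=0.095238, refl=0.095238·0.714286=0.0680; V=0.000000+0.095238+0.068027=0.1633
k=2 src: inc=0.068027, refl=0.068027·0.904762=0.0615; V=0.095238+0.068027+0.061548=0.2248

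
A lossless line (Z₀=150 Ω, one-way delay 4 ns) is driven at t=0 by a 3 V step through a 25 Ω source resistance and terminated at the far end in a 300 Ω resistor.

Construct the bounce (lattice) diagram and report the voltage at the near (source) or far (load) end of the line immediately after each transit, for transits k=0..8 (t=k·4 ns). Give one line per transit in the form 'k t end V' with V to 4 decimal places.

Γ_L=0.333333, Γ_S=-0.714286; launch V₁=3·150/175=2.571429
k=0 src: V=2.5714
k=1 load: inc=2.571429, refl=2.571429·0.333333=0.8571; V=0.000000+2.571429+0.857143=3.4286
k=2 src: inc=0.857143, refl=0.857143·-0.714286=-0.6122; V=2.571429+0.857143+-0.612245=2.8163
k=3 load: inc=-0.612245, refl=-0.612245·0.333333=-0.2041; V=3.428571+-0.612245+-0.204082=2.6122
k=4 src: inc=-0.204082, refl=-0.204082·-0.714286=0.1458; V=2.816327+-0.204082+0.145773=2.7580
k=5 load: inc=0.145773, refl=0.145773·0.333333=0.0486; V=2.612245+0.145773+0.048591=2.8066
k=6 src: inc=0.048591, refl=0.048591·-0.714286=-0.0347; V=2.758017+0.048591+-0.034708=2.7719
k=7 load: inc=-0.034708, refl=-0.034708·0.333333=-0.0116; V=2.806608+-0.034708+-0.011569=2.7603
k=8 src: inc=-0.011569, refl=-0.011569·-0.714286=0.0083; V=2.771901+-0.011569+0.008264=2.7686

0 0 source 2.5714
1 4 load 3.4286
2 8 source 2.8163
3 12 load 2.6122
4 16 source 2.7580
5 20 load 2.8066
6 24 source 2.7719
7 28 load 2.7603
8 32 source 2.7686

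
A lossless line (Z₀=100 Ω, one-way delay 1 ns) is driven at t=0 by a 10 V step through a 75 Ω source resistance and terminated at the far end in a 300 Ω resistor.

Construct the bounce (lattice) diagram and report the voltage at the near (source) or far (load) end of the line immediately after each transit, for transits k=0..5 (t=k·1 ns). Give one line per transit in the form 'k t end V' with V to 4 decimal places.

Γ_L=0.500000, Γ_S=-0.142857; launch V₁=10·100/175=5.714286
k=0 src: V=5.7143
k=1 load: inc=5.714286, refl=5.714286·0.500000=2.8571; V=0.000000+5.714286+2.857143=8.5714
k=2 src: inc=2.857143, refl=2.857143·-0.142857=-0.4082; V=5.714286+2.857143+-0.408163=8.1633
k=3 load: inc=-0.408163, refl=-0.408163·0.500000=-0.2041; V=8.571429+-0.408163+-0.204082=7.9592
k=4 src: inc=-0.204082, refl=-0.204082·-0.142857=0.0292; V=8.163265+-0.204082+0.029155=7.9883
k=5 load: inc=0.029155, refl=0.029155·0.500000=0.0146; V=7.959184+0.029155+0.014577=8.0029

0 0 source 5.7143
1 1 load 8.5714
2 2 source 8.1633
3 3 load 7.9592
4 4 source 7.9883
5 5 load 8.0029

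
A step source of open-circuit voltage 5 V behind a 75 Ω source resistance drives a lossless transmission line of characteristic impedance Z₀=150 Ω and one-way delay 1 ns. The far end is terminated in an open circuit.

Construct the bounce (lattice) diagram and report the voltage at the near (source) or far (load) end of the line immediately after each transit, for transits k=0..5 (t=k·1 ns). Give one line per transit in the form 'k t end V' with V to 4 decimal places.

0 0 source 3.3333
1 1 load 6.6667
2 2 source 5.5556
3 3 load 4.4444
4 4 source 4.8148
5 5 load 5.1852

Γ_L=1.000000, Γ_S=-0.333333; launch V₁=5·150/225=3.333333
k=0 src: V=3.3333
k=1 load: inc=3.333333, refl=3.333333·1.000000=3.3333; V=0.000000+3.333333+3.333333=6.6667
k=2 src: inc=3.333333, refl=3.333333·-0.333333=-1.1111; V=3.333333+3.333333+-1.111111=5.5556
k=3 load: inc=-1.111111, refl=-1.111111·1.000000=-1.1111; V=6.666667+-1.111111+-1.111111=4.4444
k=4 src: inc=-1.111111, refl=-1.111111·-0.333333=0.3704; V=5.555556+-1.111111+0.370370=4.8148
k=5 load: inc=0.370370, refl=0.370370·1.000000=0.3704; V=4.444444+0.370370+0.370370=5.1852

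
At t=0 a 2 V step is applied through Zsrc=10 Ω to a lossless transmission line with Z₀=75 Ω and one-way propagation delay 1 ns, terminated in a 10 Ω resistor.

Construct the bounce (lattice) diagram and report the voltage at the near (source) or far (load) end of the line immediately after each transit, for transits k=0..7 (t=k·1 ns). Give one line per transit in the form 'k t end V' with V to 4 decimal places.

Γ_L=-0.764706, Γ_S=-0.764706; launch V₁=2·75/85=1.764706
k=0 src: V=1.7647
k=1 load: inc=1.764706, refl=1.764706·-0.764706=-1.3495; V=0.000000+1.764706+-1.349481=0.4152
k=2 src: inc=-1.349481, refl=-1.349481·-0.764706=1.0320; V=1.764706+-1.349481+1.031956=1.4472
k=3 load: inc=1.031956, refl=1.031956·-0.764706=-0.7891; V=0.415225+1.031956+-0.789143=0.6580
k=4 src: inc=-0.789143, refl=-0.789143·-0.764706=0.6035; V=1.447181+-0.789143+0.603462=1.2615
k=5 load: inc=0.603462, refl=0.603462·-0.764706=-0.4615; V=0.658038+0.603462+-0.461471=0.8000
k=6 src: inc=-0.461471, refl=-0.461471·-0.764706=0.3529; V=1.261500+-0.461471+0.352890=1.1529
k=7 load: inc=0.352890, refl=0.352890·-0.764706=-0.2699; V=0.800029+0.352890+-0.269857=0.8831

0 0 source 1.7647
1 1 load 0.4152
2 2 source 1.4472
3 3 load 0.6580
4 4 source 1.2615
5 5 load 0.8000
6 6 source 1.1529
7 7 load 0.8831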